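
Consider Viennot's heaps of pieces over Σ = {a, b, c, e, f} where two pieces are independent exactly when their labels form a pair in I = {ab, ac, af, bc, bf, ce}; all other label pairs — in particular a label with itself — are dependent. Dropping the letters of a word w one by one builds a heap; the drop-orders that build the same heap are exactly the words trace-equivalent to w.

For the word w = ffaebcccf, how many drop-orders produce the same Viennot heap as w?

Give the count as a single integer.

58

piece 0:f — minimal
piece 1:f rests on {0:f}
piece 2:a — minimal
piece 3:e rests on {1:f, 2:a}
piece 4:b rests on {3:e}
piece 5:c rests on {1:f}
piece 6:c rests on {5:c}
piece 7:c rests on {6:c}
piece 8:f rests on {3:e, 7:c}
minimal pieces: {0:f, 2:a}
ways to finish when only these pieces remain (= sum over removing one remaining piece with nothing left below it):
  1 left: {4}→1  {8}→1
  2 left: {4,8}→2  {7,8}→1
  3 left: {3,4,8}→2  {4,7,8}→3  {6,7,8}→1
  4 left: {2,3,4,8}→2  {3,4,7,8}→5  {4,6,7,8}→4  {5,6,7,8}→1
  5 left: {2,3,4,7,8}→7  {3,4,6,7,8}→9  {4,5,6,7,8}→5
  6 left: {2,3,4,6,7,8}→16  {3,4,5,6,7,8}→14
  7 left: {1,3,4,5,6,7,8}→14  {2,3,4,5,6,7,8}→30
  placing 0:f first → 44 extensions
  placing 2:a first → 14 extensions
total linear extensions = 58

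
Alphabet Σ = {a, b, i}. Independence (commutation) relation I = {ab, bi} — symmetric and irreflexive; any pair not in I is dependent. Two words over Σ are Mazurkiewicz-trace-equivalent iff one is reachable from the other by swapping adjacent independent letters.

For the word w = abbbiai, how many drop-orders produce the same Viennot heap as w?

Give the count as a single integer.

35

#0=a has no predecessor
#1=b has no predecessor
#2=b depends on [1:b]
#3=b depends on [2:b]
#4=i depends on [0:a]
#5=a depends on [4:i]
#6=i depends on [5:a]
sources: [0:a, 1:b]
N(rest) = Σ N(rest − s) over sources s of rest; N(one piece) = 1:
  size 1 → [3]=1  [6]=1
  size 2 → [2,3]=1  [3,6]=2  [5,6]=1
  size 3 → [1,2,3]=1  [2,3,6]=3  [3,5,6]=3  [4,5,6]=1
  size 4 → [0,4,5,6]=1  [1,2,3,6]=4  [2,3,5,6]=6  [3,4,5,6]=4
  size 5 → [0,3,4,5,6]=5  [1,2,3,5,6]=10  [2,3,4,5,6]=10
  first=0(a) contributes 20
  first=1(b) contributes 15
|[w]| = 35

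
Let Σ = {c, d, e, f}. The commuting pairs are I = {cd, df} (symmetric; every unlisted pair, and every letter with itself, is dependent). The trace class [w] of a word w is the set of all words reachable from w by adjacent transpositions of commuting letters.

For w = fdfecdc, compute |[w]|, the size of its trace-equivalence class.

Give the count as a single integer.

#0=f has no predecessor
#1=d has no predecessor
#2=f depends on [0:f]
#3=e depends on [1:d, 2:f]
#4=c depends on [3:e]
#5=d depends on [3:e]
#6=c depends on [4:c]
sources: [0:f, 1:d]
N(rest) = Σ N(rest − s) over sources s of rest; N(one piece) = 1:
  size 1 → [5]=1  [6]=1
  size 2 → [4,6]=1  [5,6]=2
  size 3 → [4,5,6]=3
  size 4 → [3,4,5,6]=3
  size 5 → [1,3,4,5,6]=3  [2,3,4,5,6]=3
  first=0(f) contributes 6
  first=1(d) contributes 3
|[w]| = 9

9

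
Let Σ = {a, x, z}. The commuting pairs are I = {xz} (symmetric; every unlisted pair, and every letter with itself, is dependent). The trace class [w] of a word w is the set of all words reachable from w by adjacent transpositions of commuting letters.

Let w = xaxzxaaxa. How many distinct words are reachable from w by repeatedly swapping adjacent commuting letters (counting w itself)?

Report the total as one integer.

3

#0=x has no predecessor
#1=a depends on [0:x]
#2=x depends on [1:a]
#3=z depends on [1:a]
#4=x depends on [2:x]
#5=a depends on [3:z, 4:x]
#6=a depends on [5:a]
#7=x depends on [6:a]
#8=a depends on [7:x]
sources: [0:x]
N(rest) = Σ N(rest − s) over sources s of rest; N(one piece) = 1:
  size 1 → [8]=1
  size 2 → [7,8]=1
  size 3 → [6,7,8]=1
  size 4 → [5,6,7,8]=1
  size 5 → [3,5,6,7,8]=1  [4,5,6,7,8]=1
  size 6 → [2,4,5,6,7,8]=1  [3,4,5,6,7,8]=2
  size 7 → [2,3,4,5,6,7,8]=3
  first=0(x) contributes 3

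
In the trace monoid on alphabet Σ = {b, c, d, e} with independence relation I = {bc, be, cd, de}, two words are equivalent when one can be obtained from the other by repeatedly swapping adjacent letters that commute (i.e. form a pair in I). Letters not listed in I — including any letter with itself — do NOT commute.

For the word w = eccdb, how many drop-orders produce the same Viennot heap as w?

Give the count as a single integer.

0(e) covers ∅
1(c) covers 0:e
2(c) covers 1:c
3(d) covers ∅
4(b) covers 3:d
floor of heap: 0:e, 3:d
completions by unplaced set U, small U first (add the entries for U minus each lowest piece of U):
  |U|=1: {2}:1  {4}:1
  |U|=2: {1,2}:1  {2,4}:2  {3,4}:1
  |U|=3: {0,1,2}:1  {1,2,4}:3  {2,3,4}:3
  start at 0(e): 6
  start at 3(d): 4
sum over floor = 10

10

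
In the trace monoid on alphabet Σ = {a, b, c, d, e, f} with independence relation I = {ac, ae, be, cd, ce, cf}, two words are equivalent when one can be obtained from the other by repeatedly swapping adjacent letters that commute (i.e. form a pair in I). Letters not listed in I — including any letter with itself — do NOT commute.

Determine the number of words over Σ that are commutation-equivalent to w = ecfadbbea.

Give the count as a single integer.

piece 0:e — minimal
piece 1:c — minimal
piece 2:f rests on {0:e}
piece 3:a rests on {2:f}
piece 4:d rests on {3:a}
piece 5:b rests on {1:c, 4:d}
piece 6:b rests on {5:b}
piece 7:e rests on {4:d}
piece 8:a rests on {6:b}
minimal pieces: {0:e, 1:c}
ways to finish when only these pieces remain (= sum over removing one remaining piece with nothing left below it):
  1 left: {7}→1  {8}→1
  2 left: {6,8}→1  {7,8}→2
  3 left: {5,6,8}→1  {6,7,8}→3
  4 left: {1,5,6,8}→1  {5,6,7,8}→4
  5 left: {1,5,6,7,8}→5  {4,5,6,7,8}→4
  6 left: {1,4,5,6,7,8}→9  {3,4,5,6,7,8}→4
  7 left: {1,3,4,5,6,7,8}→13  {2,3,4,5,6,7,8}→4
  placing 0:e first → 17 extensions
  placing 1:c first → 4 extensions
total linear extensions = 21

21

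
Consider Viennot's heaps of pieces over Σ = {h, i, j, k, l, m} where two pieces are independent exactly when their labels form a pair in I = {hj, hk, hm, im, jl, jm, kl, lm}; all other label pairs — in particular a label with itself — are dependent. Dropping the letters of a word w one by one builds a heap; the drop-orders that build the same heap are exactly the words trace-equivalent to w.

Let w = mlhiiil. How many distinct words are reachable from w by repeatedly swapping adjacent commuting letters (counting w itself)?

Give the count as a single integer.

drop 0:m onto floor
drop 1:l onto floor
drop 2:h onto {1:l}
drop 3:i onto {2:h}
drop 4:i onto {3:i}
drop 5:i onto {4:i}
drop 6:l onto {5:i}
ground layer = {0:m, 1:l}
drop-orders for the pieces not yet dropped (sum over which currently-grounded one goes next):
  1 to go: {0} 1  {6} 1
  2 to go: {0,6} 2  {5,6} 1
  3 to go: {0,5,6} 3  {4,5,6} 1
  4 to go: {0,4,5,6} 4  {3,4,5,6} 1
  5 to go: {0,3,4,5,6} 5  {2,3,4,5,6} 1
  if 0:m drops first: 1 orders
  if 1:l drops first: 6 orders
heap linearizations: 7

7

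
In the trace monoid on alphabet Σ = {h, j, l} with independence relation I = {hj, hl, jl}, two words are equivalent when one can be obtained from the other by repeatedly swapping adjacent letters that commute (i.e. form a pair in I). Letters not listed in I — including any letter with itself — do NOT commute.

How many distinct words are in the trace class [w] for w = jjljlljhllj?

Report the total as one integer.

2772

0(j) covers ∅
1(j) covers 0:j
2(l) covers ∅
3(j) covers 1:j
4(l) covers 2:l
5(l) covers 4:l
6(j) covers 3:j
7(h) covers ∅
8(l) covers 5:l
9(l) covers 8:l
10(j) covers 6:j
floor of heap: 0:j, 2:l, 7:h
completions by unplaced set U, small U first (add the entries for U minus each lowest piece of U):
  |U|=1: {7}:1  {9}:1  {10}:1
  |U|=2: {6,10}:1  {7,9}:2  {7,10}:2  {8,9}:1  {9,10}:2
  |U|=3: {3,6,10}:1  {5,8,9}:1  {6,7,10}:3  {6,9,10}:3  {7,8,9}:3  {7,9,10}:6  {8,9,10}:3
  |U|=4: {1,3,6,10}:1  {3,6,7,10}:4  {3,6,9,10}:4  {4,5,8,9}:1  {5,7,8,9}:4  {5,8,9,10}:4  {6,7,9,10}:12  {6,8,9,10}:6  {7,8,9,10}:12
  |U|=5: {0,1,3,6,10}:1  {1,3,6,7,10}:5  {1,3,6,9,10}:5  {2,4,5,8,9}:1  {3,6,7,9,10}:20  {3,6,8,9,10}:10  {4,5,7,8,9}:5  {4,5,8,9,10}:5  {5,6,8,9,10}:10  {5,7,8,9,10}:20  {6,7,8,9,10}:30
  |U|=6: {0,1,3,6,7,10}:6  {0,1,3,6,9,10}:6  {1,3,6,7,9,10}:30  {1,3,6,8,9,10}:15  {2,4,5,7,8,9}:6  {2,4,5,8,9,10}:6  {3,5,6,8,9,10}:20  {3,6,7,8,9,10}:60  {4,5,6,8,9,10}:15  {4,5,7,8,9,10}:30  {5,6,7,8,9,10}:60
  |U|=7: {0,1,3,6,7,9,10}:42  {0,1,3,6,8,9,10}:21  {1,3,5,6,8,9,10}:35  {1,3,6,7,8,9,10}:105  {2,4,5,6,8,9,10}:21  {2,4,5,7,8,9,10}:42  {3,4,5,6,8,9,10}:35  {3,5,6,7,8,9,10}:140  {4,5,6,7,8,9,10}:105
  |U|=8: {0,1,3,5,6,8,9,10}:56  {0,1,3,6,7,8,9,10}:168  {1,3,4,5,6,8,9,10}:70  {1,3,5,6,7,8,9,10}:280  {2,3,4,5,6,8,9,10}:56  {2,4,5,6,7,8,9,10}:168  {3,4,5,6,7,8,9,10}:280
  |U|=9: {0,1,3,4,5,6,8,9,10}:126  {0,1,3,5,6,7,8,9,10}:504  {1,2,3,4,5,6,8,9,10}:126  {1,3,4,5,6,7,8,9,10}:630  {2,3,4,5,6,7,8,9,10}:504
  start at 0(j): 1260
  start at 2(l): 1260
  start at 7(h): 252
sum over floor = 2772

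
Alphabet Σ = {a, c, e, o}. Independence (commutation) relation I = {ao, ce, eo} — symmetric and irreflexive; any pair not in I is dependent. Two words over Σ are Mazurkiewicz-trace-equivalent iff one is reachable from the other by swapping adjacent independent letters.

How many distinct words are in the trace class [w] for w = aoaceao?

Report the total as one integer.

0(a) covers ∅
1(o) covers ∅
2(a) covers 0:a
3(c) covers 1:o, 2:a
4(e) covers 2:a
5(a) covers 3:c, 4:e
6(o) covers 3:c
floor of heap: 0:a, 1:o
completions by unplaced set U, small U first (add the entries for U minus each lowest piece of U):
  |U|=1: {5}:1  {6}:1
  |U|=2: {4,5}:1  {5,6}:2
  |U|=3: {3,5,6}:2  {4,5,6}:3
  |U|=4: {1,3,5,6}:2  {3,4,5,6}:5
  |U|=5: {1,3,4,5,6}:7  {2,3,4,5,6}:5
  start at 0(a): 12
  start at 1(o): 5
sum over floor = 17

17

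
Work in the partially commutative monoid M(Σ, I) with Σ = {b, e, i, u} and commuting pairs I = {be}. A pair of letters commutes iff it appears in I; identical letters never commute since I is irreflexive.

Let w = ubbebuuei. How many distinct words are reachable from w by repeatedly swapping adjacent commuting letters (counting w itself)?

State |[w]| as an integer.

piece 0:u — minimal
piece 1:b rests on {0:u}
piece 2:b rests on {1:b}
piece 3:e rests on {0:u}
piece 4:b rests on {2:b}
piece 5:u rests on {3:e, 4:b}
piece 6:u rests on {5:u}
piece 7:e rests on {6:u}
piece 8:i rests on {7:e}
minimal pieces: {0:u}
ways to finish when only these pieces remain (= sum over removing one remaining piece with nothing left below it):
  1 left: {8}→1
  2 left: {7,8}→1
  3 left: {6,7,8}→1
  4 left: {5,6,7,8}→1
  5 left: {3,5,6,7,8}→1  {4,5,6,7,8}→1
  6 left: {2,4,5,6,7,8}→1  {3,4,5,6,7,8}→2
  7 left: {1,2,4,5,6,7,8}→1  {2,3,4,5,6,7,8}→3
  placing 0:u first → 4 extensions

4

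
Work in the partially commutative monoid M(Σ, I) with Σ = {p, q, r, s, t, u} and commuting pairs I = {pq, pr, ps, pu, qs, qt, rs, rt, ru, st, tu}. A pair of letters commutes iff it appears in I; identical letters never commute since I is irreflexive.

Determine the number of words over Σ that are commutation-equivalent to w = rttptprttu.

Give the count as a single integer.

360

#0=r has no predecessor
#1=t has no predecessor
#2=t depends on [1:t]
#3=p depends on [2:t]
#4=t depends on [3:p]
#5=p depends on [4:t]
#6=r depends on [0:r]
#7=t depends on [5:p]
#8=t depends on [7:t]
#9=u has no predecessor
sources: [0:r, 1:t, 9:u]
N(rest) = Σ N(rest − s) over sources s of rest; N(one piece) = 1:
  size 1 → [6]=1  [8]=1  [9]=1
  size 2 → [0,6]=1  [6,8]=2  [6,9]=2  [7,8]=1  [8,9]=2
  size 3 → [0,6,8]=3  [0,6,9]=3  [5,7,8]=1  [6,7,8]=3  [6,8,9]=6  [7,8,9]=3
  size 4 → [0,6,7,8]=6  [0,6,8,9]=12  [4,5,7,8]=1  [5,6,7,8]=4  [5,7,8,9]=4  [6,7,8,9]=12
  size 5 → [0,5,6,7,8]=10  [0,6,7,8,9]=30  [3,4,5,7,8]=1  [4,5,6,7,8]=5  [4,5,7,8,9]=5  [5,6,7,8,9]=20
  size 6 → [0,4,5,6,7,8]=15  [0,5,6,7,8,9]=60  [2,3,4,5,7,8]=1  [3,4,5,6,7,8]=6  [3,4,5,7,8,9]=6  [4,5,6,7,8,9]=30
  size 7 → [0,3,4,5,6,7,8]=21  [0,4,5,6,7,8,9]=105  [1,2,3,4,5,7,8]=1  [2,3,4,5,6,7,8]=7  [2,3,4,5,7,8,9]=7  [3,4,5,6,7,8,9]=42
  size 8 → [0,2,3,4,5,6,7,8]=28  [0,3,4,5,6,7,8,9]=168  [1,2,3,4,5,6,7,8]=8  [1,2,3,4,5,7,8,9]=8  [2,3,4,5,6,7,8,9]=56
  first=0(r) contributes 72
  first=1(t) contributes 252
  first=9(u) contributes 36
|[w]| = 360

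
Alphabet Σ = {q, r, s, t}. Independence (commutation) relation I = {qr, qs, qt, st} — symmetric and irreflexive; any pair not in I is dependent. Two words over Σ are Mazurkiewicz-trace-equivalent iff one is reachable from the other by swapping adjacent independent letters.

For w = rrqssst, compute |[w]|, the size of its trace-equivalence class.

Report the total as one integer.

28

drop 0:r onto floor
drop 1:r onto {0:r}
drop 2:q onto floor
drop 3:s onto {1:r}
drop 4:s onto {3:s}
drop 5:s onto {4:s}
drop 6:t onto {1:r}
ground layer = {0:r, 2:q}
drop-orders for the pieces not yet dropped (sum over which currently-grounded one goes next):
  1 to go: {2} 1  {5} 1  {6} 1
  2 to go: {2,5} 2  {2,6} 2  {4,5} 1  {5,6} 2
  3 to go: {2,4,5} 3  {2,5,6} 6  {3,4,5} 1  {4,5,6} 3
  4 to go: {2,3,4,5} 4  {2,4,5,6} 12  {3,4,5,6} 4
  5 to go: {1,3,4,5,6} 4  {2,3,4,5,6} 20
  if 0:r drops first: 24 orders
  if 2:q drops first: 4 orders
heap linearizations: 28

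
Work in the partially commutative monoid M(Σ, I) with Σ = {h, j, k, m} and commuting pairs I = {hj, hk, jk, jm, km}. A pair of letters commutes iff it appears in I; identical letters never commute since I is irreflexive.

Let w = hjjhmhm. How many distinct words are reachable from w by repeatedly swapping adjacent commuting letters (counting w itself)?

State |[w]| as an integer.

#0=h has no predecessor
#1=j has no predecessor
#2=j depends on [1:j]
#3=h depends on [0:h]
#4=m depends on [3:h]
#5=h depends on [4:m]
#6=m depends on [5:h]
sources: [0:h, 1:j]
N(rest) = Σ N(rest − s) over sources s of rest; N(one piece) = 1:
  size 1 → [2]=1  [6]=1
  size 2 → [1,2]=1  [2,6]=2  [5,6]=1
  size 3 → [1,2,6]=3  [2,5,6]=3  [4,5,6]=1
  size 4 → [1,2,5,6]=6  [2,4,5,6]=4  [3,4,5,6]=1
  size 5 → [0,3,4,5,6]=1  [1,2,4,5,6]=10  [2,3,4,5,6]=5
  first=0(h) contributes 15
  first=1(j) contributes 6
|[w]| = 21

21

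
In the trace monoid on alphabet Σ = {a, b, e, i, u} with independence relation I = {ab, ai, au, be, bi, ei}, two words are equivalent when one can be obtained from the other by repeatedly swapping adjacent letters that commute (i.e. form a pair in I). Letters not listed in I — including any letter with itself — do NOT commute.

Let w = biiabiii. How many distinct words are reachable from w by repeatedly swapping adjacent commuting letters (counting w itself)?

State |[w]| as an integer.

168

#0=b has no predecessor
#1=i has no predecessor
#2=i depends on [1:i]
#3=a has no predecessor
#4=b depends on [0:b]
#5=i depends on [2:i]
#6=i depends on [5:i]
#7=i depends on [6:i]
sources: [0:b, 1:i, 3:a]
N(rest) = Σ N(rest − s) over sources s of rest; N(one piece) = 1:
  size 1 → [3]=1  [4]=1  [7]=1
  size 2 → [0,4]=1  [3,4]=2  [3,7]=2  [4,7]=2  [6,7]=1
  size 3 → [0,3,4]=3  [0,4,7]=3  [3,4,7]=6  [3,6,7]=3  [4,6,7]=3  [5,6,7]=1
  size 4 → [0,3,4,7]=12  [0,4,6,7]=6  [2,5,6,7]=1  [3,4,6,7]=12  [3,5,6,7]=4  [4,5,6,7]=4
  size 5 → [0,3,4,6,7]=30  [0,4,5,6,7]=10  [1,2,5,6,7]=1  [2,3,5,6,7]=5  [2,4,5,6,7]=5  [3,4,5,6,7]=20
  size 6 → [0,2,4,5,6,7]=15  [0,3,4,5,6,7]=60  [1,2,3,5,6,7]=6  [1,2,4,5,6,7]=6  [2,3,4,5,6,7]=30
  first=0(b) contributes 42
  first=1(i) contributes 105
  first=3(a) contributes 21
|[w]| = 168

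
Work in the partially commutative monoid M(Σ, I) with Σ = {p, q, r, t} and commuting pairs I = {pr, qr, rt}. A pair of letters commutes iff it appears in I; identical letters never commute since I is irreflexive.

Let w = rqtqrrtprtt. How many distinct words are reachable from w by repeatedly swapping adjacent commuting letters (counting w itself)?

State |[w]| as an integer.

330

0(r) covers ∅
1(q) covers ∅
2(t) covers 1:q
3(q) covers 2:t
4(r) covers 0:r
5(r) covers 4:r
6(t) covers 3:q
7(p) covers 6:t
8(r) covers 5:r
9(t) covers 7:p
10(t) covers 9:t
floor of heap: 0:r, 1:q
completions by unplaced set U, small U first (add the entries for U minus each lowest piece of U):
  |U|=1: {8}:1  {10}:1
  |U|=2: {5,8}:1  {8,10}:2  {9,10}:1
  |U|=3: {4,5,8}:1  {5,8,10}:3  {7,9,10}:1  {8,9,10}:3
  |U|=4: {0,4,5,8}:1  {4,5,8,10}:4  {5,8,9,10}:6  {6,7,9,10}:1  {7,8,9,10}:4
  |U|=5: {0,4,5,8,10}:5  {3,6,7,9,10}:1  {4,5,8,9,10}:10  {5,7,8,9,10}:10  {6,7,8,9,10}:5
  |U|=6: {0,4,5,8,9,10}:15  {2,3,6,7,9,10}:1  {3,6,7,8,9,10}:6  {4,5,7,8,9,10}:20  {5,6,7,8,9,10}:15
  |U|=7: {0,4,5,7,8,9,10}:35  {1,2,3,6,7,9,10}:1  {2,3,6,7,8,9,10}:7  {3,5,6,7,8,9,10}:21  {4,5,6,7,8,9,10}:35
  |U|=8: {0,4,5,6,7,8,9,10}:70  {1,2,3,6,7,8,9,10}:8  {2,3,5,6,7,8,9,10}:28  {3,4,5,6,7,8,9,10}:56
  |U|=9: {0,3,4,5,6,7,8,9,10}:126  {1,2,3,5,6,7,8,9,10}:36  {2,3,4,5,6,7,8,9,10}:84
  start at 0(r): 120
  start at 1(q): 210
sum over floor = 330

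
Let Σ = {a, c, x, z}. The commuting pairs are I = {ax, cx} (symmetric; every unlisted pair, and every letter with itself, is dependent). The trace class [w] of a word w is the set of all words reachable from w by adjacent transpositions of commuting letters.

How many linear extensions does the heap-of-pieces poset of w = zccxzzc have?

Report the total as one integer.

0(z) covers ∅
1(c) covers 0:z
2(c) covers 1:c
3(x) covers 0:z
4(z) covers 2:c, 3:x
5(z) covers 4:z
6(c) covers 5:z
floor of heap: 0:z
completions by unplaced set U, small U first (add the entries for U minus each lowest piece of U):
  |U|=1: {6}:1
  |U|=2: {5,6}:1
  |U|=3: {4,5,6}:1
  |U|=4: {2,4,5,6}:1  {3,4,5,6}:1
  |U|=5: {1,2,4,5,6}:1  {2,3,4,5,6}:2
  start at 0(z): 3

3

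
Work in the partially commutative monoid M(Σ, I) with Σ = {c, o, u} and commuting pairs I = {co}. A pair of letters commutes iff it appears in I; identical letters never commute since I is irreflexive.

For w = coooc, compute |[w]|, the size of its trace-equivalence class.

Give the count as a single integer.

10

0(c) covers ∅
1(o) covers ∅
2(o) covers 1:o
3(o) covers 2:o
4(c) covers 0:c
floor of heap: 0:c, 1:o
completions by unplaced set U, small U first (add the entries for U minus each lowest piece of U):
  |U|=1: {3}:1  {4}:1
  |U|=2: {0,4}:1  {2,3}:1  {3,4}:2
  |U|=3: {0,3,4}:3  {1,2,3}:1  {2,3,4}:3
  start at 0(c): 4
  start at 1(o): 6
sum over floor = 10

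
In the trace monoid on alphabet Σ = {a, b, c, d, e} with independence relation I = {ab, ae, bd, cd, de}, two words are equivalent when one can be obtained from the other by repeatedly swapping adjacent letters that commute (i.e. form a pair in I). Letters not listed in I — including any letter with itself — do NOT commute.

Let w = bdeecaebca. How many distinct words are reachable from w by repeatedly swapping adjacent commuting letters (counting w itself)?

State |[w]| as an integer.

drop 0:b onto floor
drop 1:d onto floor
drop 2:e onto {0:b}
drop 3:e onto {2:e}
drop 4:c onto {3:e}
drop 5:a onto {1:d, 4:c}
drop 6:e onto {4:c}
drop 7:b onto {6:e}
drop 8:c onto {5:a, 7:b}
drop 9:a onto {8:c}
ground layer = {0:b, 1:d}
drop-orders for the pieces not yet dropped (sum over which currently-grounded one goes next):
  1 to go: {9} 1
  2 to go: {8,9} 1
  3 to go: {5,8,9} 1  {7,8,9} 1
  4 to go: {1,5,8,9} 1  {5,7,8,9} 2  {6,7,8,9} 1
  5 to go: {1,5,7,8,9} 3  {5,6,7,8,9} 3
  6 to go: {1,5,6,7,8,9} 6  {4,5,6,7,8,9} 3
  7 to go: {1,4,5,6,7,8,9} 9  {3,4,5,6,7,8,9} 3
  8 to go: {1,3,4,5,6,7,8,9} 12  {2,3,4,5,6,7,8,9} 3
  if 0:b drops first: 15 orders
  if 1:d drops first: 3 orders
heap linearizations: 18

18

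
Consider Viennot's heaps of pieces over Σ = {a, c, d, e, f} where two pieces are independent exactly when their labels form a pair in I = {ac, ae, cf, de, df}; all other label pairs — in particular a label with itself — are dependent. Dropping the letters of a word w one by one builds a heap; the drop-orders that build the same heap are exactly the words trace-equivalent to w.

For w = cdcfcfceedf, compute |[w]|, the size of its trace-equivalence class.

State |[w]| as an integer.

91

piece 0:c — minimal
piece 1:d rests on {0:c}
piece 2:c rests on {1:d}
piece 3:f — minimal
piece 4:c rests on {2:c}
piece 5:f rests on {3:f}
piece 6:c rests on {4:c}
piece 7:e rests on {5:f, 6:c}
piece 8:e rests on {7:e}
piece 9:d rests on {6:c}
piece 10:f rests on {8:e}
minimal pieces: {0:c, 3:f}
ways to finish when only these pieces remain (= sum over removing one remaining piece with nothing left below it):
  1 left: {9}→1  {10}→1
  2 left: {8,10}→1  {9,10}→2
  3 left: {7,8,10}→1  {8,9,10}→3
  4 left: {5,7,8,10}→1  {7,8,9,10}→4
  5 left: {3,5,7,8,10}→1  {5,7,8,9,10}→5  {6,7,8,9,10}→4
  6 left: {3,5,7,8,9,10}→6  {4,6,7,8,9,10}→4  {5,6,7,8,9,10}→9
  7 left: {2,4,6,7,8,9,10}→4  {3,5,6,7,8,9,10}→15  {4,5,6,7,8,9,10}→13
  8 left: {1,2,4,6,7,8,9,10}→4  {2,4,5,6,7,8,9,10}→17  {3,4,5,6,7,8,9,10}→28
  9 left: {0,1,2,4,6,7,8,9,10}→4  {1,2,4,5,6,7,8,9,10}→21  {2,3,4,5,6,7,8,9,10}→45
  placing 0:c first → 66 extensions
  placing 3:f first → 25 extensions
total linear extensions = 91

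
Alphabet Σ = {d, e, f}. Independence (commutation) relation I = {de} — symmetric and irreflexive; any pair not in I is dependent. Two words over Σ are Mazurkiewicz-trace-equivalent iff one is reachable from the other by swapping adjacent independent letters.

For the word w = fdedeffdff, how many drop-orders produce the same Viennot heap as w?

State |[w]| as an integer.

0(f) covers ∅
1(d) covers 0:f
2(e) covers 0:f
3(d) covers 1:d
4(e) covers 2:e
5(f) covers 3:d, 4:e
6(f) covers 5:f
7(d) covers 6:f
8(f) covers 7:d
9(f) covers 8:f
floor of heap: 0:f
completions by unplaced set U, small U first (add the entries for U minus each lowest piece of U):
  |U|=1: {9}:1
  |U|=2: {8,9}:1
  |U|=3: {7,8,9}:1
  |U|=4: {6,7,8,9}:1
  |U|=5: {5,6,7,8,9}:1
  |U|=6: {3,5,6,7,8,9}:1  {4,5,6,7,8,9}:1
  |U|=7: {1,3,5,6,7,8,9}:1  {2,4,5,6,7,8,9}:1  {3,4,5,6,7,8,9}:2
  |U|=8: {1,3,4,5,6,7,8,9}:3  {2,3,4,5,6,7,8,9}:3
  start at 0(f): 6

6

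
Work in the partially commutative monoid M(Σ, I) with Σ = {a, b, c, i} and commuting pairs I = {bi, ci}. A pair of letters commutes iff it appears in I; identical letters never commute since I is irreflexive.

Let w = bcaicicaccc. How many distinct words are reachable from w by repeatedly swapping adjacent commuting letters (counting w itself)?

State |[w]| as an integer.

6

0(b) covers ∅
1(c) covers 0:b
2(a) covers 1:c
3(i) covers 2:a
4(c) covers 2:a
5(i) covers 3:i
6(c) covers 4:c
7(a) covers 5:i, 6:c
8(c) covers 7:a
9(c) covers 8:c
10(c) covers 9:c
floor of heap: 0:b
completions by unplaced set U, small U first (add the entries for U minus each lowest piece of U):
  |U|=1: {10}:1
  |U|=2: {9,10}:1
  |U|=3: {8,9,10}:1
  |U|=4: {7,8,9,10}:1
  |U|=5: {5,7,8,9,10}:1  {6,7,8,9,10}:1
  |U|=6: {3,5,7,8,9,10}:1  {4,6,7,8,9,10}:1  {5,6,7,8,9,10}:2
  |U|=7: {3,5,6,7,8,9,10}:3  {4,5,6,7,8,9,10}:3
  |U|=8: {3,4,5,6,7,8,9,10}:6
  |U|=9: {2,3,4,5,6,7,8,9,10}:6
  start at 0(b): 6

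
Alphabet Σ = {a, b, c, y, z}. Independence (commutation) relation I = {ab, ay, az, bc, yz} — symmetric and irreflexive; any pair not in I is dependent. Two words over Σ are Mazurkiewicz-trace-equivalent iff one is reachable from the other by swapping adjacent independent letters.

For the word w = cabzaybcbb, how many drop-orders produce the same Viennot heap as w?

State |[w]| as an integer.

252

piece 0:c — minimal
piece 1:a rests on {0:c}
piece 2:b — minimal
piece 3:z rests on {0:c, 2:b}
piece 4:a rests on {1:a}
piece 5:y rests on {0:c, 2:b}
piece 6:b rests on {3:z, 5:y}
piece 7:c rests on {3:z, 4:a, 5:y}
piece 8:b rests on {6:b}
piece 9:b rests on {8:b}
minimal pieces: {0:c, 2:b}
ways to finish when only these pieces remain (= sum over removing one remaining piece with nothing left below it):
  1 left: {7}→1  {9}→1
  2 left: {4,7}→1  {7,9}→2  {8,9}→1
  3 left: {1,4,7}→1  {4,7,9}→3  {6,8,9}→1  {7,8,9}→3
  4 left: {1,4,7,9}→4  {4,7,8,9}→6  {6,7,8,9}→4
  5 left: {1,4,7,8,9}→10  {3,6,7,8,9}→4  {4,6,7,8,9}→10  {5,6,7,8,9}→4
  6 left: {1,4,6,7,8,9}→20  {3,4,6,7,8,9}→14  {3,5,6,7,8,9}→8  {4,5,6,7,8,9}→14
  7 left: {1,3,4,6,7,8,9}→34  {1,4,5,6,7,8,9}→34  {2,3,5,6,7,8,9}→8  {3,4,5,6,7,8,9}→36
  8 left: {1,3,4,5,6,7,8,9}→104  {2,3,4,5,6,7,8,9}→44
  placing 0:c first → 148 extensions
  placing 2:b first → 104 extensions
total linear extensions = 252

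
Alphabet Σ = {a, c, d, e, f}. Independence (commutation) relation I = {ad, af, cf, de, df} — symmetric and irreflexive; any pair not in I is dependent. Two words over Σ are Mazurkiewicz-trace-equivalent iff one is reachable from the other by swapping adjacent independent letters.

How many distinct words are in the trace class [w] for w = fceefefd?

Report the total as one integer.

13

#0=f has no predecessor
#1=c has no predecessor
#2=e depends on [0:f, 1:c]
#3=e depends on [2:e]
#4=f depends on [3:e]
#5=e depends on [4:f]
#6=f depends on [5:e]
#7=d depends on [1:c]
sources: [0:f, 1:c]
N(rest) = Σ N(rest − s) over sources s of rest; N(one piece) = 1:
  size 1 → [6]=1  [7]=1
  size 2 → [5,6]=1  [6,7]=2
  size 3 → [4,5,6]=1  [5,6,7]=3
  size 4 → [3,4,5,6]=1  [4,5,6,7]=4
  size 5 → [2,3,4,5,6]=1  [3,4,5,6,7]=5
  size 6 → [0,2,3,4,5,6]=1  [2,3,4,5,6,7]=6
  first=0(f) contributes 6
  first=1(c) contributes 7
|[w]| = 13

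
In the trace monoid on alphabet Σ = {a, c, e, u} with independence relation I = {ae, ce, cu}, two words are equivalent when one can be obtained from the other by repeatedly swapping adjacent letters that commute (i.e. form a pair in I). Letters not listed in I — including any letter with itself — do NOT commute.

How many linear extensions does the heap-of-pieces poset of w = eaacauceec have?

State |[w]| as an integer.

piece 0:e — minimal
piece 1:a — minimal
piece 2:a rests on {1:a}
piece 3:c rests on {2:a}
piece 4:a rests on {3:c}
piece 5:u rests on {0:e, 4:a}
piece 6:c rests on {4:a}
piece 7:e rests on {5:u}
piece 8:e rests on {7:e}
piece 9:c rests on {6:c}
minimal pieces: {0:e, 1:a}
ways to finish when only these pieces remain (= sum over removing one remaining piece with nothing left below it):
  1 left: {8}→1  {9}→1
  2 left: {6,9}→1  {7,8}→1  {8,9}→2
  3 left: {5,7,8}→1  {6,8,9}→3  {7,8,9}→3
  4 left: {0,5,7,8}→1  {5,7,8,9}→4  {6,7,8,9}→6
  5 left: {0,5,7,8,9}→5  {5,6,7,8,9}→10
  6 left: {0,5,6,7,8,9}→15  {4,5,6,7,8,9}→10
  7 left: {0,4,5,6,7,8,9}→25  {3,4,5,6,7,8,9}→10
  8 left: {0,3,4,5,6,7,8,9}→35  {2,3,4,5,6,7,8,9}→10
  placing 0:e first → 10 extensions
  placing 1:a first → 45 extensions
total linear extensions = 55

55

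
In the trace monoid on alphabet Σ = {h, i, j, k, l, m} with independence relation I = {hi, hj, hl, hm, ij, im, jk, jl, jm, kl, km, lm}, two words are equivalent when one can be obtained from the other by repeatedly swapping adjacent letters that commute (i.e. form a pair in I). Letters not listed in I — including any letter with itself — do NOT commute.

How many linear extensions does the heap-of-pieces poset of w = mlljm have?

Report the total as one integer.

30

piece 0:m — minimal
piece 1:l — minimal
piece 2:l rests on {1:l}
piece 3:j — minimal
piece 4:m rests on {0:m}
minimal pieces: {0:m, 1:l, 3:j}
ways to finish when only these pieces remain (= sum over removing one remaining piece with nothing left below it):
  1 left: {2}→1  {3}→1  {4}→1
  2 left: {0,4}→1  {1,2}→1  {2,3}→2  {2,4}→2  {3,4}→2
  3 left: {0,2,4}→3  {0,3,4}→3  {1,2,3}→3  {1,2,4}→3  {2,3,4}→6
  placing 0:m first → 12 extensions
  placing 1:l first → 12 extensions
  placing 3:j first → 6 extensions
total linear extensions = 30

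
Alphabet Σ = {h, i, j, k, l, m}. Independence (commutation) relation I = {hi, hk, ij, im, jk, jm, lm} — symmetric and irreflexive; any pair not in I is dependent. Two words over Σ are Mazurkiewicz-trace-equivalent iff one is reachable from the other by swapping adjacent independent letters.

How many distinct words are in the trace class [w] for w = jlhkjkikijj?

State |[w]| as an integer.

126

piece 0:j — minimal
piece 1:l rests on {0:j}
piece 2:h rests on {1:l}
piece 3:k rests on {1:l}
piece 4:j rests on {2:h}
piece 5:k rests on {3:k}
piece 6:i rests on {5:k}
piece 7:k rests on {6:i}
piece 8:i rests on {7:k}
piece 9:j rests on {4:j}
piece 10:j rests on {9:j}
minimal pieces: {0:j}
ways to finish when only these pieces remain (= sum over removing one remaining piece with nothing left below it):
  1 left: {8}→1  {10}→1
  2 left: {7,8}→1  {8,10}→2  {9,10}→1
  3 left: {4,9,10}→1  {6,7,8}→1  {7,8,10}→3  {8,9,10}→3
  4 left: {2,4,9,10}→1  {4,8,9,10}→4  {5,6,7,8}→1  {6,7,8,10}→4  {7,8,9,10}→6
  5 left: {2,4,8,9,10}→5  {3,5,6,7,8}→1  {4,7,8,9,10}→10  {5,6,7,8,10}→5  {6,7,8,9,10}→10
  6 left: {2,4,7,8,9,10}→15  {3,5,6,7,8,10}→6  {4,6,7,8,9,10}→20  {5,6,7,8,9,10}→15
  7 left: {2,4,6,7,8,9,10}→35  {3,5,6,7,8,9,10}→21  {4,5,6,7,8,9,10}→35
  8 left: {2,4,5,6,7,8,9,10}→70  {3,4,5,6,7,8,9,10}→56
  9 left: {2,3,4,5,6,7,8,9,10}→126
  placing 0:j first → 126 extensions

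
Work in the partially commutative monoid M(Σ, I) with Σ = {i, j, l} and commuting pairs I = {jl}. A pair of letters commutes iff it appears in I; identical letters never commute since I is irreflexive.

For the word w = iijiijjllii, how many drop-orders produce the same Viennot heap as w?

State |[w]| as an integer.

0(i) covers ∅
1(i) covers 0:i
2(j) covers 1:i
3(i) covers 2:j
4(i) covers 3:i
5(j) covers 4:i
6(j) covers 5:j
7(l) covers 4:i
8(l) covers 7:l
9(i) covers 6:j, 8:l
10(i) covers 9:i
floor of heap: 0:i
completions by unplaced set U, small U first (add the entries for U minus each lowest piece of U):
  |U|=1: {10}:1
  |U|=2: {9,10}:1
  |U|=3: {6,9,10}:1  {8,9,10}:1
  |U|=4: {5,6,9,10}:1  {6,8,9,10}:2  {7,8,9,10}:1
  |U|=5: {5,6,8,9,10}:3  {6,7,8,9,10}:3
  |U|=6: {5,6,7,8,9,10}:6
  |U|=7: {4,5,6,7,8,9,10}:6
  |U|=8: {3,4,5,6,7,8,9,10}:6
  |U|=9: {2,3,4,5,6,7,8,9,10}:6
  start at 0(i): 6

6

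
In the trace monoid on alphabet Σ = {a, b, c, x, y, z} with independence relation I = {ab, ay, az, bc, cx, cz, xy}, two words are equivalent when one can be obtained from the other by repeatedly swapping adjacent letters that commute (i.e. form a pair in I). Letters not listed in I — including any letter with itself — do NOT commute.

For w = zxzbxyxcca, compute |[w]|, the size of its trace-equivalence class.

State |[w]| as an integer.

10

#0=z has no predecessor
#1=x depends on [0:z]
#2=z depends on [1:x]
#3=b depends on [2:z]
#4=x depends on [3:b]
#5=y depends on [3:b]
#6=x depends on [4:x]
#7=c depends on [5:y]
#8=c depends on [7:c]
#9=a depends on [6:x, 8:c]
sources: [0:z]
N(rest) = Σ N(rest − s) over sources s of rest; N(one piece) = 1:
  size 1 → [9]=1
  size 2 → [6,9]=1  [8,9]=1
  size 3 → [4,6,9]=1  [6,8,9]=2  [7,8,9]=1
  size 4 → [4,6,8,9]=3  [5,7,8,9]=1  [6,7,8,9]=3
  size 5 → [4,6,7,8,9]=6  [5,6,7,8,9]=4
  size 6 → [4,5,6,7,8,9]=10
  size 7 → [3,4,5,6,7,8,9]=10
  size 8 → [2,3,4,5,6,7,8,9]=10
  first=0(z) contributes 10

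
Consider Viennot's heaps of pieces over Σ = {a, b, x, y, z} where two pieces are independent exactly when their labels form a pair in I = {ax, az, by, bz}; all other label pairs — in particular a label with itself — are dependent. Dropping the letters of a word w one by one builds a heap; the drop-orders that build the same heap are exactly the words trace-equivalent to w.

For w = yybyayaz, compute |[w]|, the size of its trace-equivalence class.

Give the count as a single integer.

piece 0:y — minimal
piece 1:y rests on {0:y}
piece 2:b — minimal
piece 3:y rests on {1:y}
piece 4:a rests on {2:b, 3:y}
piece 5:y rests on {4:a}
piece 6:a rests on {5:y}
piece 7:z rests on {5:y}
minimal pieces: {0:y, 2:b}
ways to finish when only these pieces remain (= sum over removing one remaining piece with nothing left below it):
  1 left: {6}→1  {7}→1
  2 left: {6,7}→2
  3 left: {5,6,7}→2
  4 left: {4,5,6,7}→2
  5 left: {2,4,5,6,7}→2  {3,4,5,6,7}→2
  6 left: {1,3,4,5,6,7}→2  {2,3,4,5,6,7}→4
  placing 0:y first → 6 extensions
  placing 2:b first → 2 extensions
total linear extensions = 8

8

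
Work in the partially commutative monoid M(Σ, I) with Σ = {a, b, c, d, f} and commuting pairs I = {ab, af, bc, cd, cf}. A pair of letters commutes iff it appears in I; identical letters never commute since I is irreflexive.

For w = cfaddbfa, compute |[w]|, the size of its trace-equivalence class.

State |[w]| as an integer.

drop 0:c onto floor
drop 1:f onto floor
drop 2:a onto {0:c}
drop 3:d onto {1:f, 2:a}
drop 4:d onto {3:d}
drop 5:b onto {4:d}
drop 6:f onto {5:b}
drop 7:a onto {4:d}
ground layer = {0:c, 1:f}
drop-orders for the pieces not yet dropped (sum over which currently-grounded one goes next):
  1 to go: {6} 1  {7} 1
  2 to go: {5,6} 1  {6,7} 2
  3 to go: {5,6,7} 3
  4 to go: {4,5,6,7} 3
  5 to go: {3,4,5,6,7} 3
  6 to go: {1,3,4,5,6,7} 3  {2,3,4,5,6,7} 3
  if 0:c drops first: 6 orders
  if 1:f drops first: 3 orders
heap linearizations: 9

9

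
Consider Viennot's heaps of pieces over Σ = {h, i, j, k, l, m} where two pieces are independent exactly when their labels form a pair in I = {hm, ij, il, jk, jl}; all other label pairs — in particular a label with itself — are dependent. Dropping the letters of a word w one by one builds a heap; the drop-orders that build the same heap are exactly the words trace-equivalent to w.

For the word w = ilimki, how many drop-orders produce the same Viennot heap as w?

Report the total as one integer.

drop 0:i onto floor
drop 1:l onto floor
drop 2:i onto {0:i}
drop 3:m onto {1:l, 2:i}
drop 4:k onto {3:m}
drop 5:i onto {4:k}
ground layer = {0:i, 1:l}
drop-orders for the pieces not yet dropped (sum over which currently-grounded one goes next):
  1 to go: {5} 1
  2 to go: {4,5} 1
  3 to go: {3,4,5} 1
  4 to go: {1,3,4,5} 1  {2,3,4,5} 1
  if 0:i drops first: 2 orders
  if 1:l drops first: 1 orders
heap linearizations: 3

3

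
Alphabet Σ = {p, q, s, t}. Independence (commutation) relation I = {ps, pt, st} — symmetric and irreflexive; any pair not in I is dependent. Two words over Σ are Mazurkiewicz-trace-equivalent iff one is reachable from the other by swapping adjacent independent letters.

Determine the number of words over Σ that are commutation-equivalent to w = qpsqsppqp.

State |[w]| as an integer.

6

drop 0:q onto floor
drop 1:p onto {0:q}
drop 2:s onto {0:q}
drop 3:q onto {1:p, 2:s}
drop 4:s onto {3:q}
drop 5:p onto {3:q}
drop 6:p onto {5:p}
drop 7:q onto {4:s, 6:p}
drop 8:p onto {7:q}
ground layer = {0:q}
drop-orders for the pieces not yet dropped (sum over which currently-grounded one goes next):
  1 to go: {8} 1
  2 to go: {7,8} 1
  3 to go: {4,7,8} 1  {6,7,8} 1
  4 to go: {4,6,7,8} 2  {5,6,7,8} 1
  5 to go: {4,5,6,7,8} 3
  6 to go: {3,4,5,6,7,8} 3
  7 to go: {1,3,4,5,6,7,8} 3  {2,3,4,5,6,7,8} 3
  if 0:q drops first: 6 orders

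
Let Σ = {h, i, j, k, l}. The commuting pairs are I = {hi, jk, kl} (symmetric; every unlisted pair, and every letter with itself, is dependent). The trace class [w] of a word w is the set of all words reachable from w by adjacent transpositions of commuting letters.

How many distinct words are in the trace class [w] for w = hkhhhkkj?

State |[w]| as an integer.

3

#0=h has no predecessor
#1=k depends on [0:h]
#2=h depends on [1:k]
#3=h depends on [2:h]
#4=h depends on [3:h]
#5=k depends on [4:h]
#6=k depends on [5:k]
#7=j depends on [4:h]
sources: [0:h]
N(rest) = Σ N(rest − s) over sources s of rest; N(one piece) = 1:
  size 1 → [6]=1  [7]=1
  size 2 → [5,6]=1  [6,7]=2
  size 3 → [5,6,7]=3
  size 4 → [4,5,6,7]=3
  size 5 → [3,4,5,6,7]=3
  size 6 → [2,3,4,5,6,7]=3
  first=0(h) contributes 3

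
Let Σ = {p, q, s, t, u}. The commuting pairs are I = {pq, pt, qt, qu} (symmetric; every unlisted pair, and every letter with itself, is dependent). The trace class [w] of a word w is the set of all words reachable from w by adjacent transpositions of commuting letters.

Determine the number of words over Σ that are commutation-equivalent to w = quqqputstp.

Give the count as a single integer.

70

piece 0:q — minimal
piece 1:u — minimal
piece 2:q rests on {0:q}
piece 3:q rests on {2:q}
piece 4:p rests on {1:u}
piece 5:u rests on {4:p}
piece 6:t rests on {5:u}
piece 7:s rests on {3:q, 6:t}
piece 8:t rests on {7:s}
piece 9:p rests on {7:s}
minimal pieces: {0:q, 1:u}
ways to finish when only these pieces remain (= sum over removing one remaining piece with nothing left below it):
  1 left: {8}→1  {9}→1
  2 left: {8,9}→2
  3 left: {7,8,9}→2
  4 left: {3,7,8,9}→2  {6,7,8,9}→2
  5 left: {2,3,7,8,9}→2  {3,6,7,8,9}→4  {5,6,7,8,9}→2
  6 left: {0,2,3,7,8,9}→2  {2,3,6,7,8,9}→6  {3,5,6,7,8,9}→6  {4,5,6,7,8,9}→2
  7 left: {0,2,3,6,7,8,9}→8  {1,4,5,6,7,8,9}→2  {2,3,5,6,7,8,9}→12  {3,4,5,6,7,8,9}→8
  8 left: {0,2,3,5,6,7,8,9}→20  {1,3,4,5,6,7,8,9}→10  {2,3,4,5,6,7,8,9}→20
  placing 0:q first → 30 extensions
  placing 1:u first → 40 extensions
total linear extensions = 70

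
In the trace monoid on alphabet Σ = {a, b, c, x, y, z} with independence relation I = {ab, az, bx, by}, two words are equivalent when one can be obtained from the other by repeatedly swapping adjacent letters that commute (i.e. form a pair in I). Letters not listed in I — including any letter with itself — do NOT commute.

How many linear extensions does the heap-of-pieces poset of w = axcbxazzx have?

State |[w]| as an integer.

7

drop 0:a onto floor
drop 1:x onto {0:a}
drop 2:c onto {1:x}
drop 3:b onto {2:c}
drop 4:x onto {2:c}
drop 5:a onto {4:x}
drop 6:z onto {3:b, 4:x}
drop 7:z onto {6:z}
drop 8:x onto {5:a, 7:z}
ground layer = {0:a}
drop-orders for the pieces not yet dropped (sum over which currently-grounded one goes next):
  1 to go: {8} 1
  2 to go: {5,8} 1  {7,8} 1
  3 to go: {5,7,8} 2  {6,7,8} 1
  4 to go: {3,6,7,8} 1  {5,6,7,8} 3
  5 to go: {3,5,6,7,8} 4  {4,5,6,7,8} 3
  6 to go: {3,4,5,6,7,8} 7
  7 to go: {2,3,4,5,6,7,8} 7
  if 0:a drops first: 7 orders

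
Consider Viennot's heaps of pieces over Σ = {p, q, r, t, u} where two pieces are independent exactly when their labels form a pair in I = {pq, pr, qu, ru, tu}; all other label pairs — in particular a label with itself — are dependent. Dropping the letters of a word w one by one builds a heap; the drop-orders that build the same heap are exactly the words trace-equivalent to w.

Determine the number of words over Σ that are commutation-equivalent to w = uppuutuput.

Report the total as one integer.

0(u) covers ∅
1(p) covers 0:u
2(p) covers 1:p
3(u) covers 2:p
4(u) covers 3:u
5(t) covers 2:p
6(u) covers 4:u
7(p) covers 5:t, 6:u
8(u) covers 7:p
9(t) covers 7:p
floor of heap: 0:u
completions by unplaced set U, small U first (add the entries for U minus each lowest piece of U):
  |U|=1: {8}:1  {9}:1
  |U|=2: {8,9}:2
  |U|=3: {7,8,9}:2
  |U|=4: {5,7,8,9}:2  {6,7,8,9}:2
  |U|=5: {4,6,7,8,9}:2  {5,6,7,8,9}:4
  |U|=6: {3,4,6,7,8,9}:2  {4,5,6,7,8,9}:6
  |U|=7: {3,4,5,6,7,8,9}:8
  |U|=8: {2,3,4,5,6,7,8,9}:8
  start at 0(u): 8

8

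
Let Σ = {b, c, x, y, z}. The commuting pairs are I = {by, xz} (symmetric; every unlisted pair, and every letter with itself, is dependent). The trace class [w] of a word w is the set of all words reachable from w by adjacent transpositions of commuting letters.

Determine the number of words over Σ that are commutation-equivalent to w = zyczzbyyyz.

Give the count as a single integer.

4

drop 0:z onto floor
drop 1:y onto {0:z}
drop 2:c onto {1:y}
drop 3:z onto {2:c}
drop 4:z onto {3:z}
drop 5:b onto {4:z}
drop 6:y onto {4:z}
drop 7:y onto {6:y}
drop 8:y onto {7:y}
drop 9:z onto {5:b, 8:y}
ground layer = {0:z}
drop-orders for the pieces not yet dropped (sum over which currently-grounded one goes next):
  1 to go: {9} 1
  2 to go: {5,9} 1  {8,9} 1
  3 to go: {5,8,9} 2  {7,8,9} 1
  4 to go: {5,7,8,9} 3  {6,7,8,9} 1
  5 to go: {5,6,7,8,9} 4
  6 to go: {4,5,6,7,8,9} 4
  7 to go: {3,4,5,6,7,8,9} 4
  8 to go: {2,3,4,5,6,7,8,9} 4
  if 0:z drops first: 4 orders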